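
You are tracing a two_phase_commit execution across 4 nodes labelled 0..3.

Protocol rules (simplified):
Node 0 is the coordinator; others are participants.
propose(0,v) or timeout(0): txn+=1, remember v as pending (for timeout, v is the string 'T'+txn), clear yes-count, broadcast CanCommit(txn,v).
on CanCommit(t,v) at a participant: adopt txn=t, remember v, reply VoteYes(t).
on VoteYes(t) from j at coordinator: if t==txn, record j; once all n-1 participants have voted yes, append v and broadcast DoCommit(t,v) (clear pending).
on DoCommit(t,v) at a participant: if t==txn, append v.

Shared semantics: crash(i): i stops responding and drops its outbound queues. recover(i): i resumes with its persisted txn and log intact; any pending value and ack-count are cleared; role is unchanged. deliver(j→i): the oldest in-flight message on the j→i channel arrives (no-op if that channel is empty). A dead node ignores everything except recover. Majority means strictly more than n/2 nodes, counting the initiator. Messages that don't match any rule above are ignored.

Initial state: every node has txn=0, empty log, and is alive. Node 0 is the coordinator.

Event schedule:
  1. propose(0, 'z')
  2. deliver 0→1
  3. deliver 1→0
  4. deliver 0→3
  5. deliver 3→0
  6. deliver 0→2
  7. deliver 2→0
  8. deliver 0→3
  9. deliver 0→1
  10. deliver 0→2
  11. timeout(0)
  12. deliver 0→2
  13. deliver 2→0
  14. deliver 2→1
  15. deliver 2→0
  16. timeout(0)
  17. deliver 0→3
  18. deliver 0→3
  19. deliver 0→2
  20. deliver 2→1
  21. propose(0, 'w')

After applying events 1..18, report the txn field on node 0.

3

1. propose(0,'z'):  <0:coor t1 ->
2. deliver 0→1:  <1:part t1 ->
3. deliver 1→0:  nop
4. deliver 0→3:  <3:part t1 ->
5. deliver 3→0:  nop
6. deliver 0→2:  <2:part t1 ->
7. deliver 2→0:  <0:coor t1 z>
8. deliver 0→3:  <3:part t1 z>
9. deliver 0→1:  <1:part t1 z>
10. deliver 0→2:  <2:part t1 z>
11. timeout(0):  <0:coor t2 z>
12. deliver 0→2:  <2:part t2 z>
13. deliver 2→0:  nop
14. deliver 2→1:  nop
15. deliver 2→0:  nop
16. timeout(0):  <0:coor t3 z>
17. deliver 0→3:  <3:part t2 z>
18. deliver 0→3:  <3:part t3 z>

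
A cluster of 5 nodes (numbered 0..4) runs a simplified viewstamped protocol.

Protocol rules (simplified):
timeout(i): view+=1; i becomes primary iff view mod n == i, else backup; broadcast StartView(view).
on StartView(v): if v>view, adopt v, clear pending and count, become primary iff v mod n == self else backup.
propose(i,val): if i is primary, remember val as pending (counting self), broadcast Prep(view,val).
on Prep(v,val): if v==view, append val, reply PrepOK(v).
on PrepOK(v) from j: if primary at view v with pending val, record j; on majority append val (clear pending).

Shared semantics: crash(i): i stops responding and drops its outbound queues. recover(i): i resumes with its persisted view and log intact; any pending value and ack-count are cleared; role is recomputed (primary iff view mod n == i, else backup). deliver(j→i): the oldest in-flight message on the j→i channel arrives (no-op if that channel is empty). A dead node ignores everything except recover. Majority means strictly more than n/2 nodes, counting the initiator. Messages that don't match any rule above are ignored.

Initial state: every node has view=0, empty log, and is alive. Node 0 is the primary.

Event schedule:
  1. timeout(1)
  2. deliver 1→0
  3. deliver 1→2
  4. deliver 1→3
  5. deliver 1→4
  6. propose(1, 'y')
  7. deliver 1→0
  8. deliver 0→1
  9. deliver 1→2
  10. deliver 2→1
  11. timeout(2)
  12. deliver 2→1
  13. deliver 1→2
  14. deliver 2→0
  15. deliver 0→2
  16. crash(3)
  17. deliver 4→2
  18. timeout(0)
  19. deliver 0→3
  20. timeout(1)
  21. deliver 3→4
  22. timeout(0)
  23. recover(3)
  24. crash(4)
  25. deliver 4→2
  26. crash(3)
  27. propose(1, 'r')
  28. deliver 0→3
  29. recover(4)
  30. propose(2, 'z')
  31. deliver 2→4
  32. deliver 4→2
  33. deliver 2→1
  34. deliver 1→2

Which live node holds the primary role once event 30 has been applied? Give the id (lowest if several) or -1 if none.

2

[1] timeout(1) → N1(prim v1 [-])
[2] deliver 1→0 → N0(back v1 [-])
[3] deliver 1→2 → N2(back v1 [-])
[4] deliver 1→3 → N3(back v1 [-])
[5] deliver 1→4 → N4(back v1 [-])
[6] propose(1,'y') → ∅
[7] deliver 1→0 → N0(back v1 [y])
[8] deliver 0→1 → ∅
[9] deliver 1→2 → N2(back v1 [y])
[10] deliver 2→1 → N1(prim v1 [y])
[11] timeout(2) → N2(prim v2 [y])
[12] deliver 2→1 → N1(back v2 [y])
[13] deliver 1→2 → ∅
[14] deliver 2→0 → N0(back v2 [y])
[15] deliver 0→2 → ∅
[16] crash(3) → N3(✗back v1 [-])
[17] deliver 4→2 → ∅
[18] timeout(0) → N0(back v3 [y])
[19] deliver 0→3 → ∅
[20] timeout(1) → N1(back v3 [y])
[21] deliver 3→4 → ∅
[22] timeout(0) → N0(back v4 [y])
[23] recover(3) → N3(back v1 [-])
[24] crash(4) → N4(✗back v1 [-])
[25] deliver 4→2 → ∅
[26] crash(3) → N3(✗back v1 [-])
[27] propose(1,'r') → ∅
[28] deliver 0→3 → ∅
[29] recover(4) → N4(back v1 [-])
[30] propose(2,'z') → ∅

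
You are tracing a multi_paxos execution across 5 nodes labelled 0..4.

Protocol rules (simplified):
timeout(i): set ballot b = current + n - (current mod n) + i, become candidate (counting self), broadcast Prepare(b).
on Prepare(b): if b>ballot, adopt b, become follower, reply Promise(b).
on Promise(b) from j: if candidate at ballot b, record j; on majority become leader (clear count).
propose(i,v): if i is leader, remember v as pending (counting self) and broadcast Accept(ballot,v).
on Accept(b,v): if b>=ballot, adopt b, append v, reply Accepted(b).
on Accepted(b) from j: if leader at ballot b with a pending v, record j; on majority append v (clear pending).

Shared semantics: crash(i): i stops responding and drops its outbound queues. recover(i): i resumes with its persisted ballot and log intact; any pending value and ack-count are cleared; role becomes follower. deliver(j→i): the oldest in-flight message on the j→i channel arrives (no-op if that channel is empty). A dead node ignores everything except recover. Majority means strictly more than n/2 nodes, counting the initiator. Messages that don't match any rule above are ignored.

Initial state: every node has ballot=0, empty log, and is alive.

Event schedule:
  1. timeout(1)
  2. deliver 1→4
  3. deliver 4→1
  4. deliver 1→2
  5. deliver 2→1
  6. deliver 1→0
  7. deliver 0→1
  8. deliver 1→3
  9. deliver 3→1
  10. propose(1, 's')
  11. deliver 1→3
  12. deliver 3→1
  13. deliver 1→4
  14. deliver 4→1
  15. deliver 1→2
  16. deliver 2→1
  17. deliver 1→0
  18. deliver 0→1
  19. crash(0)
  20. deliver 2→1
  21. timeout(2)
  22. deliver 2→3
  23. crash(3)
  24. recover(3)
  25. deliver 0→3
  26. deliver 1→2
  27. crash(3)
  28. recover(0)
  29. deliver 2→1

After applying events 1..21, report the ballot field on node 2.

12

step 1 timeout(1): 1={cand,b=6,log=-}
step 2 deliver 1→4: 4={foll,b=6,log=-}
step 3 deliver 4→1: —
step 4 deliver 1→2: 2={foll,b=6,log=-}
step 5 deliver 2→1: 1={lead,b=6,log=-}
step 6 deliver 1→0: 0={foll,b=6,log=-}
step 7 deliver 0→1: —
step 8 deliver 1→3: 3={foll,b=6,log=-}
step 9 deliver 3→1: —
step 10 propose(1,'s'): —
step 11 deliver 1→3: 3={foll,b=6,log=s}
step 12 deliver 3→1: —
step 13 deliver 1→4: 4={foll,b=6,log=s}
step 14 deliver 4→1: 1={lead,b=6,log=s}
step 15 deliver 1→2: 2={foll,b=6,log=s}
step 16 deliver 2→1: —
step 17 deliver 1→0: 0={foll,b=6,log=s}
step 18 deliver 0→1: —
step 19 crash(0): 0={✗foll,b=6,log=s}
step 20 deliver 2→1: —
step 21 timeout(2): 2={cand,b=12,log=s}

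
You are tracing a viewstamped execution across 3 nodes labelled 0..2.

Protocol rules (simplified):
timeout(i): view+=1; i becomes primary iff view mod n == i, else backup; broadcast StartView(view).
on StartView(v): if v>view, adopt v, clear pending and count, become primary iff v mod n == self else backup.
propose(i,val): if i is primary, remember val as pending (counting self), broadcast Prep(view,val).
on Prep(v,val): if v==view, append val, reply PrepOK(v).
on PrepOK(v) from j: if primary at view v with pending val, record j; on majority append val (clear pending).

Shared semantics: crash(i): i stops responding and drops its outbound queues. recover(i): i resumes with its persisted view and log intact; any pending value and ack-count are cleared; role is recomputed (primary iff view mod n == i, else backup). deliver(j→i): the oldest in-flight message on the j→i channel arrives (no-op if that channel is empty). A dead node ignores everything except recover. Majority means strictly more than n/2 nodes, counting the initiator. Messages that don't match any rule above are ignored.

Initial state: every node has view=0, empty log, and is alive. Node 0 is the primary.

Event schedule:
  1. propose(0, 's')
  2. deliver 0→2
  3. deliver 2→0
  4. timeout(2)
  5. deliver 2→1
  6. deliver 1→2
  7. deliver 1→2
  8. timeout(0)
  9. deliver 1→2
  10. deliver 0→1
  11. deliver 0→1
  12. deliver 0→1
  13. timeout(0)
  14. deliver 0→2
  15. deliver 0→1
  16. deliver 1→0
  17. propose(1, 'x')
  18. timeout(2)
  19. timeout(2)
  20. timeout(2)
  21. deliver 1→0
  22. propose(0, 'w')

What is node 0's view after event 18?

[1] propose(0,'s') → ∅
[2] deliver 0→2 → N2(back v0 [s])
[3] deliver 2→0 → N0(prim v0 [s])
[4] timeout(2) → N2(back v1 [s])
[5] deliver 2→1 → N1(prim v1 [-])
[6] deliver 1→2 → ∅
[7] deliver 1→2 → ∅
[8] timeout(0) → N0(back v1 [s])
[9] deliver 1→2 → ∅
[10] deliver 0→1 → ∅
[11] deliver 0→1 → ∅
[12] deliver 0→1 → ∅
[13] timeout(0) → N0(back v2 [s])
[14] deliver 0→2 → ∅
[15] deliver 0→1 → N1(back v2 [-])
[16] deliver 1→0 → ∅
[17] propose(1,'x') → ∅
[18] timeout(2) → N2(prim v2 [s])

2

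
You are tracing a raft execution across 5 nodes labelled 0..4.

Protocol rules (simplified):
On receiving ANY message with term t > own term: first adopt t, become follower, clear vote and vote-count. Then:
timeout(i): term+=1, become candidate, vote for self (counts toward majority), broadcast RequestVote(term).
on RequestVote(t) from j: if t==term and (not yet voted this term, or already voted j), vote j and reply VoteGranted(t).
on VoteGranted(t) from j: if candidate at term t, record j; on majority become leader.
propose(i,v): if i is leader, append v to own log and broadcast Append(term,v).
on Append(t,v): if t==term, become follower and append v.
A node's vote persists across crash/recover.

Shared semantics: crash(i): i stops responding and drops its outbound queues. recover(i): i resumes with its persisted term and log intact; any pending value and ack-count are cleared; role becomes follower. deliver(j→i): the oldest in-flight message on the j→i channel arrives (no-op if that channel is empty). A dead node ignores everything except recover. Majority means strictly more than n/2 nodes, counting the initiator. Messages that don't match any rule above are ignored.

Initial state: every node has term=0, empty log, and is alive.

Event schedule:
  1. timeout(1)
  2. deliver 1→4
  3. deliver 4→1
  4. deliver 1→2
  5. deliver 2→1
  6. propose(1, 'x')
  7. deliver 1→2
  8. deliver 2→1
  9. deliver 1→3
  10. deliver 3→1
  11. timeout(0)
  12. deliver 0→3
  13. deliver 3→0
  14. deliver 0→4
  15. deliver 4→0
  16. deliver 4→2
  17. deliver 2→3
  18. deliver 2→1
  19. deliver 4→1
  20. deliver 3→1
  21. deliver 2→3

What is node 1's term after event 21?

after 1 — timeout(1): n1:cand/t1/[-]
after 2 — deliver 1→4: n4:foll/t1/[-]
after 3 — deliver 4→1: ·
after 4 — deliver 1→2: n2:foll/t1/[-]
after 5 — deliver 2→1: n1:lead/t1/[-]
after 6 — propose(1,'x'): n1:lead/t1/[x]
after 7 — deliver 1→2: n2:foll/t1/[x]
after 8 — deliver 2→1: ·
after 9 — deliver 1→3: n3:foll/t1/[-]
after 10 — deliver 3→1: ·
after 11 — timeout(0): n0:cand/t1/[-]
after 12 — deliver 0→3: ·
after 13 — deliver 3→0: ·
after 14 — deliver 0→4: ·
after 15 — deliver 4→0: ·
after 16 — deliver 4→2: ·
after 17 — deliver 2→3: ·
after 18 — deliver 2→1: ·
after 19 — deliver 4→1: ·
after 20 — deliver 3→1: ·
after 21 — deliver 2→3: ·

1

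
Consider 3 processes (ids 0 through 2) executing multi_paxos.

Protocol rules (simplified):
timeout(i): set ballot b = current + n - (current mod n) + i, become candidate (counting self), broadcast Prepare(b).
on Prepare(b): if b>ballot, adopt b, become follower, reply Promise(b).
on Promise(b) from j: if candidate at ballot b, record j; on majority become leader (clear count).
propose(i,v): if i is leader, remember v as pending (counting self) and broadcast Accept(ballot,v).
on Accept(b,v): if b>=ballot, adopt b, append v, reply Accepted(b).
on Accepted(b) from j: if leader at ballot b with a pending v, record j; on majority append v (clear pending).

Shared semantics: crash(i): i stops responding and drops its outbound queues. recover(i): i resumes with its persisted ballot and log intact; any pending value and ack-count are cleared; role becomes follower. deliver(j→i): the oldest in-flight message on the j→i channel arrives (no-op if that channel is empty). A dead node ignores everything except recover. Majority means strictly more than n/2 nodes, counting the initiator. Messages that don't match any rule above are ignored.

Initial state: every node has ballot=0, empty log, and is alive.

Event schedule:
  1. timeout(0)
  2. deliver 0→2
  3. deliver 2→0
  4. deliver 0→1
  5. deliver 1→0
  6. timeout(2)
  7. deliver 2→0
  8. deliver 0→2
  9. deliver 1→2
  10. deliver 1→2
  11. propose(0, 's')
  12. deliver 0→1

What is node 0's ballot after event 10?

after 1 — timeout(0): n0:cand/b3/[-]
after 2 — deliver 0→2: n2:foll/b3/[-]
after 3 — deliver 2→0: n0:lead/b3/[-]
after 4 — deliver 0→1: n1:foll/b3/[-]
after 5 — deliver 1→0: ·
after 6 — timeout(2): n2:cand/b8/[-]
after 7 — deliver 2→0: n0:foll/b8/[-]
after 8 — deliver 0→2: n2:lead/b8/[-]
after 9 — deliver 1→2: ·
after 10 — deliver 1→2: ·

8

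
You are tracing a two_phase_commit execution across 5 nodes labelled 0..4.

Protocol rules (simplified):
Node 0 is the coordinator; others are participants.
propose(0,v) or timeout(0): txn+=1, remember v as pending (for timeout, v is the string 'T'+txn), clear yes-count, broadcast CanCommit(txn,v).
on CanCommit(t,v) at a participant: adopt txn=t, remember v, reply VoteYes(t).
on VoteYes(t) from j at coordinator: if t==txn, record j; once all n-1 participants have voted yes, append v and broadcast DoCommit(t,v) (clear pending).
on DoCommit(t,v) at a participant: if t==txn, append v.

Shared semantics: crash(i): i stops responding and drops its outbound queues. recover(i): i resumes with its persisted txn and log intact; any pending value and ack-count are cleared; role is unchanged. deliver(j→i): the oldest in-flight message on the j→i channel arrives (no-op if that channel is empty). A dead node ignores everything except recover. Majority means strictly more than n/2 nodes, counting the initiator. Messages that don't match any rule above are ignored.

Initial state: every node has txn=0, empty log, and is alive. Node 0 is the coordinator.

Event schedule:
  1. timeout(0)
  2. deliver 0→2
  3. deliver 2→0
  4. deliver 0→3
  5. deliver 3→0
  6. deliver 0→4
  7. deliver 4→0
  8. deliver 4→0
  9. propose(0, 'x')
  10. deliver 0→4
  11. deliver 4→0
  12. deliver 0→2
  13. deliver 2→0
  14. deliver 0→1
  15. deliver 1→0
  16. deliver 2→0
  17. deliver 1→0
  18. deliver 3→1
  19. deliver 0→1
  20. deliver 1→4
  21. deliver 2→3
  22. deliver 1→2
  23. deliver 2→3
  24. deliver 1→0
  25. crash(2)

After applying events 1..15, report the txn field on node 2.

2

1. timeout(0):  <0:coor t1 ->
2. deliver 0→2:  <2:part t1 ->
3. deliver 2→0:  nop
4. deliver 0→3:  <3:part t1 ->
5. deliver 3→0:  nop
6. deliver 0→4:  <4:part t1 ->
7. deliver 4→0:  nop
8. deliver 4→0:  nop
9. propose(0,'x'):  <0:coor t2 ->
10. deliver 0→4:  <4:part t2 ->
11. deliver 4→0:  nop
12. deliver 0→2:  <2:part t2 ->
13. deliver 2→0:  nop
14. deliver 0→1:  <1:part t1 ->
15. deliver 1→0:  nop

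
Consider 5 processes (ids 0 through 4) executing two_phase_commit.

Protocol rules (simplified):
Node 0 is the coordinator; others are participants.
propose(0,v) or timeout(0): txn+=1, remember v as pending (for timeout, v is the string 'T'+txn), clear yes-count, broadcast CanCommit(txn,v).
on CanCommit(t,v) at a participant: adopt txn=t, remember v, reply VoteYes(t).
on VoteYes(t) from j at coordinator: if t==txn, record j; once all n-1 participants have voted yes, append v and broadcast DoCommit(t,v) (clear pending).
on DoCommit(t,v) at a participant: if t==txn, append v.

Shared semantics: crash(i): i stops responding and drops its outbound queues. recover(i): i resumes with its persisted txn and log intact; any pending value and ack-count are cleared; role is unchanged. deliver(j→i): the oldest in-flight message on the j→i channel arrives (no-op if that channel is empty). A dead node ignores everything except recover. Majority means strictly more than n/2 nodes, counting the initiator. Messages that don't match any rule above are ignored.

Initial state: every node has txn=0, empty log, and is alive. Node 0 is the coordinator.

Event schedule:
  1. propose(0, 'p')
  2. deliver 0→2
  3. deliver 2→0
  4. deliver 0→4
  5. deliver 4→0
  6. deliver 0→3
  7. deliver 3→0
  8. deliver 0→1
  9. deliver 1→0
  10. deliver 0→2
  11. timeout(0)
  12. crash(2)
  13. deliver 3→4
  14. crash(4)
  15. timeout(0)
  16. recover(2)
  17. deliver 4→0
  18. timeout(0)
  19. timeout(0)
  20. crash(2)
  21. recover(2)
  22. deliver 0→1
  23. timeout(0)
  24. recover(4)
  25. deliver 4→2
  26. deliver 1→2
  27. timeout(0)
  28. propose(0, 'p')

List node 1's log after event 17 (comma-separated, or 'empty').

after 1 — propose(0,'p'): n0:coor/t1/[-]
after 2 — deliver 0→2: n2:part/t1/[-]
after 3 — deliver 2→0: ·
after 4 — deliver 0→4: n4:part/t1/[-]
after 5 — deliver 4→0: ·
after 6 — deliver 0→3: n3:part/t1/[-]
after 7 — deliver 3→0: ·
after 8 — deliver 0→1: n1:part/t1/[-]
after 9 — deliver 1→0: n0:coor/t1/[p]
after 10 — deliver 0→2: n2:part/t1/[p]
after 11 — timeout(0): n0:coor/t2/[p]
after 12 — crash(2): n2:✗part/t1/[p]
after 13 — deliver 3→4: ·
after 14 — crash(4): n4:✗part/t1/[-]
after 15 — timeout(0): n0:coor/t3/[p]
after 16 — recover(2): n2:part/t1/[p]
after 17 — deliver 4→0: ·

empty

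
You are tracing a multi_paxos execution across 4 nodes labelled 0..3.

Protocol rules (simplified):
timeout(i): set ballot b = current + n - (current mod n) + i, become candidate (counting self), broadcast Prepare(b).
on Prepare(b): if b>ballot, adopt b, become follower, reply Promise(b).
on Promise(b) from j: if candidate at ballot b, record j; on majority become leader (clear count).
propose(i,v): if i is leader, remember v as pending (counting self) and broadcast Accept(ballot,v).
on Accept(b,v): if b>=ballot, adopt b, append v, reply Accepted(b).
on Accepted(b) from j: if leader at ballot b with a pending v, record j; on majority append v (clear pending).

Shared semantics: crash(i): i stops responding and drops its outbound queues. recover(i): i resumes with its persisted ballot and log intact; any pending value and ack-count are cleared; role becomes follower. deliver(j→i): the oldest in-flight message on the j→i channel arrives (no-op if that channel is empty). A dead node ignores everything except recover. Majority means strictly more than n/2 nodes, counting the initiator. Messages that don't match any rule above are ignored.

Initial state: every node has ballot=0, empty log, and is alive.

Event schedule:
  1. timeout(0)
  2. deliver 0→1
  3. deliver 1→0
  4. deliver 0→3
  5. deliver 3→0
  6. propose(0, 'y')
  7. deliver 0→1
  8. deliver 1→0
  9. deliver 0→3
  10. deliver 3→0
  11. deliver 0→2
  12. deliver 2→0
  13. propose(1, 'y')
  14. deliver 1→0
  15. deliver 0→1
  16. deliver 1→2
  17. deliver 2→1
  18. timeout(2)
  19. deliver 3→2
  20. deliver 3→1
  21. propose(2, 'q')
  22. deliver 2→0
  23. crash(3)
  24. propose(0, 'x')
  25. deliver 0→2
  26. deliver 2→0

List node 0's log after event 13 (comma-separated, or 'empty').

y

step 1 timeout(0): 0={cand,b=4,log=-}
step 2 deliver 0→1: 1={foll,b=4,log=-}
step 3 deliver 1→0: —
step 4 deliver 0→3: 3={foll,b=4,log=-}
step 5 deliver 3→0: 0={lead,b=4,log=-}
step 6 propose(0,'y'): —
step 7 deliver 0→1: 1={foll,b=4,log=y}
step 8 deliver 1→0: —
step 9 deliver 0→3: 3={foll,b=4,log=y}
step 10 deliver 3→0: 0={lead,b=4,log=y}
step 11 deliver 0→2: 2={foll,b=4,log=-}
step 12 deliver 2→0: —
step 13 propose(1,'y'): —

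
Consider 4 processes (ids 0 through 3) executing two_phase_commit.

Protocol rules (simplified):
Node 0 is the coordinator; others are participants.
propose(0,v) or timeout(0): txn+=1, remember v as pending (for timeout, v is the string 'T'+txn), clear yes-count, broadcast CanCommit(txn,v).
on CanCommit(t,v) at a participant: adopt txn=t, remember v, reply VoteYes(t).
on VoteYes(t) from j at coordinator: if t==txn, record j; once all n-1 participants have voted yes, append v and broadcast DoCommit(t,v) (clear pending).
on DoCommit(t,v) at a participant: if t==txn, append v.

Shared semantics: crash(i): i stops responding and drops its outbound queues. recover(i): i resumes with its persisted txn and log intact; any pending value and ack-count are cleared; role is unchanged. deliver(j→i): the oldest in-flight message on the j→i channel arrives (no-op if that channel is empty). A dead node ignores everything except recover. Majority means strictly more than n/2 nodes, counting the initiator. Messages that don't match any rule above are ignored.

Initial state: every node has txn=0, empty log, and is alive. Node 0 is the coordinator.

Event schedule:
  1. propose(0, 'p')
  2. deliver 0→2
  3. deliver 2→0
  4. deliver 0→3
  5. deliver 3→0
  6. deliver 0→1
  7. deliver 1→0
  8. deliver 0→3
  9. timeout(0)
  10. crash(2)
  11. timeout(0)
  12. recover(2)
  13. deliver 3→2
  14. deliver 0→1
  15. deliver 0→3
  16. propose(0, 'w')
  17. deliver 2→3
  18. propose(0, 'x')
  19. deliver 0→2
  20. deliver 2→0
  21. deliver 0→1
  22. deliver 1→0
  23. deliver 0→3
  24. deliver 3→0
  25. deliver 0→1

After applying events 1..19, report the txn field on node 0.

e1 propose(0,'p'): 0[coor,t=1,-]
e2 deliver 0→2: 2[part,t=1,-]
e3 deliver 2→0: ·
e4 deliver 0→3: 3[part,t=1,-]
e5 deliver 3→0: ·
e6 deliver 0→1: 1[part,t=1,-]
e7 deliver 1→0: 0[coor,t=1,p]
e8 deliver 0→3: 3[part,t=1,p]
e9 timeout(0): 0[coor,t=2,p]
e10 crash(2): 2[✗part,t=1,-]
e11 timeout(0): 0[coor,t=3,p]
e12 recover(2): 2[part,t=1,-]
e13 deliver 3→2: ·
e14 deliver 0→1: 1[part,t=1,p]
e15 deliver 0→3: 3[part,t=2,p]
e16 propose(0,'w'): 0[coor,t=4,p]
e17 deliver 2→3: ·
e18 propose(0,'x'): 0[coor,t=5,p]
e19 deliver 0→2: 2[part,t=1,p]

5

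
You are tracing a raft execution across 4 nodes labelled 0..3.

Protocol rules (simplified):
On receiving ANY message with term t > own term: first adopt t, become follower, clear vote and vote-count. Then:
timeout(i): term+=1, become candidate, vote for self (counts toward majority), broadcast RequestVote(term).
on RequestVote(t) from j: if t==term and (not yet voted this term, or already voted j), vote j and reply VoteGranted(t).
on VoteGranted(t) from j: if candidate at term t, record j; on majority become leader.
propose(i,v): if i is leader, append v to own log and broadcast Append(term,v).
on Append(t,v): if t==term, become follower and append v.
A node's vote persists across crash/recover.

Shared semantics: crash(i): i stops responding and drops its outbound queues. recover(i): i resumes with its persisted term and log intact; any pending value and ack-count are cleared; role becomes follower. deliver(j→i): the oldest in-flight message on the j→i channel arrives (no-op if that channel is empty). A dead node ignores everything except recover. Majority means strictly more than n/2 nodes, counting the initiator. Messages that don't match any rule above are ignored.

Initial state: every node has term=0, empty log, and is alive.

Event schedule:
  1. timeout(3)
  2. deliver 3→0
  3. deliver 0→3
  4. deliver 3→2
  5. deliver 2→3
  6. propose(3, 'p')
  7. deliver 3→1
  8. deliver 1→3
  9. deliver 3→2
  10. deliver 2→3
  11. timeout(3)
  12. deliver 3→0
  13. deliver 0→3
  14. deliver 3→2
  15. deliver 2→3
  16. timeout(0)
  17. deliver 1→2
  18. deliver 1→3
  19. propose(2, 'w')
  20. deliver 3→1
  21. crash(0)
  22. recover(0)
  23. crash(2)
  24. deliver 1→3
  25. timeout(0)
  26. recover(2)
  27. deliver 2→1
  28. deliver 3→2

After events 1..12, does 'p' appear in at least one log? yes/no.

yes

after 1 — timeout(3): n3:cand/t1/[-]
after 2 — deliver 3→0: n0:foll/t1/[-]
after 3 — deliver 0→3: ·
after 4 — deliver 3→2: n2:foll/t1/[-]
after 5 — deliver 2→3: n3:lead/t1/[-]
after 6 — propose(3,'p'): n3:lead/t1/[p]
after 7 — deliver 3→1: n1:foll/t1/[-]
after 8 — deliver 1→3: ·
after 9 — deliver 3→2: n2:foll/t1/[p]
after 10 — deliver 2→3: ·
after 11 — timeout(3): n3:cand/t2/[p]
after 12 — deliver 3→0: n0:foll/t1/[p]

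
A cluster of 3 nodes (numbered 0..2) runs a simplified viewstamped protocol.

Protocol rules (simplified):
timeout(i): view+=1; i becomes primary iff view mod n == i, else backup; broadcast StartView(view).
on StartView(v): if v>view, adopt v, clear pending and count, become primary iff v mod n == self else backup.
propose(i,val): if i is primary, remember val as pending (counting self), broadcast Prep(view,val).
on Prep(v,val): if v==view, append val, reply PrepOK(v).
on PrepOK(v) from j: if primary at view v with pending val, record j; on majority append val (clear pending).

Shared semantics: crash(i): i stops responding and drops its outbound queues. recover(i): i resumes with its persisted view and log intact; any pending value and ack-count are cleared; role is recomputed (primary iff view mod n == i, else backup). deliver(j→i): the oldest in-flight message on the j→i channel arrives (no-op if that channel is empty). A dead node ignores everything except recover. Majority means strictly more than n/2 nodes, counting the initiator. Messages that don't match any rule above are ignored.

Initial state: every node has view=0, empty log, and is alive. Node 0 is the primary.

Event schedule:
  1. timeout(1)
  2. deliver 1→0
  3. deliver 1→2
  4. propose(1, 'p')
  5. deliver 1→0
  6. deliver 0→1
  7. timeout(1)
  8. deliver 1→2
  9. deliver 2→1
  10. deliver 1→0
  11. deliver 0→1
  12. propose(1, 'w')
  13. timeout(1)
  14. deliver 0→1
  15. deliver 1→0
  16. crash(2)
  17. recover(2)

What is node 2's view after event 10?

1

e1 timeout(1): 1[prim,v=1,-]
e2 deliver 1→0: 0[back,v=1,-]
e3 deliver 1→2: 2[back,v=1,-]
e4 propose(1,'p'): ·
e5 deliver 1→0: 0[back,v=1,p]
e6 deliver 0→1: 1[prim,v=1,p]
e7 timeout(1): 1[back,v=2,p]
e8 deliver 1→2: 2[back,v=1,p]
e9 deliver 2→1: ·
e10 deliver 1→0: 0[back,v=2,p]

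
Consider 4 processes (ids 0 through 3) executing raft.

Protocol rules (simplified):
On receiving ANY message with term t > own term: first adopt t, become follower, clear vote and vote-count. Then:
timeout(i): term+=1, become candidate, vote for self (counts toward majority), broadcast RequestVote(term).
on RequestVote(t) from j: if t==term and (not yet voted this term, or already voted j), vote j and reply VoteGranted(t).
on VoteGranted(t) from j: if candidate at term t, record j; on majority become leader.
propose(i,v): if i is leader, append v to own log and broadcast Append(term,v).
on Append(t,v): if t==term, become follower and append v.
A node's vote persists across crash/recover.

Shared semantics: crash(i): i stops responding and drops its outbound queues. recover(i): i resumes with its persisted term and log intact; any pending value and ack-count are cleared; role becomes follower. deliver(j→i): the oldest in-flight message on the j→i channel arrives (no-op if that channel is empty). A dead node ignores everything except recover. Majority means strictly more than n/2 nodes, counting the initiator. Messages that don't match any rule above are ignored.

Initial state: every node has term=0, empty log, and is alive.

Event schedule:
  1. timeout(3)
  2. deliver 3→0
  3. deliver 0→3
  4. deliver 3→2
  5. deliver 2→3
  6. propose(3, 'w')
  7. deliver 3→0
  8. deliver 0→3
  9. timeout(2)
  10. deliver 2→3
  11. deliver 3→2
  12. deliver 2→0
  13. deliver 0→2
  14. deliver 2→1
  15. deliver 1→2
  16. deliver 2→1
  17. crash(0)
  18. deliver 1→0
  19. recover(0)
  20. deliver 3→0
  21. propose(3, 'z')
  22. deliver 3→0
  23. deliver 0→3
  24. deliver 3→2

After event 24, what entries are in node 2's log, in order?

empty

e1 timeout(3): 3[cand,t=1,-]
e2 deliver 3→0: 0[foll,t=1,-]
e3 deliver 0→3: ·
e4 deliver 3→2: 2[foll,t=1,-]
e5 deliver 2→3: 3[lead,t=1,-]
e6 propose(3,'w'): 3[lead,t=1,w]
e7 deliver 3→0: 0[foll,t=1,w]
e8 deliver 0→3: ·
e9 timeout(2): 2[cand,t=2,-]
e10 deliver 2→3: 3[foll,t=2,w]
e11 deliver 3→2: ·
e12 deliver 2→0: 0[foll,t=2,w]
e13 deliver 0→2: ·
e14 deliver 2→1: 1[foll,t=2,-]
e15 deliver 1→2: 2[lead,t=2,-]
e16 deliver 2→1: ·
e17 crash(0): 0[✗foll,t=2,w]
e18 deliver 1→0: ·
e19 recover(0): 0[foll,t=2,w]
e20 deliver 3→0: ·
e21 propose(3,'z'): ·
e22 deliver 3→0: ·
e23 deliver 0→3: ·
e24 deliver 3→2: ·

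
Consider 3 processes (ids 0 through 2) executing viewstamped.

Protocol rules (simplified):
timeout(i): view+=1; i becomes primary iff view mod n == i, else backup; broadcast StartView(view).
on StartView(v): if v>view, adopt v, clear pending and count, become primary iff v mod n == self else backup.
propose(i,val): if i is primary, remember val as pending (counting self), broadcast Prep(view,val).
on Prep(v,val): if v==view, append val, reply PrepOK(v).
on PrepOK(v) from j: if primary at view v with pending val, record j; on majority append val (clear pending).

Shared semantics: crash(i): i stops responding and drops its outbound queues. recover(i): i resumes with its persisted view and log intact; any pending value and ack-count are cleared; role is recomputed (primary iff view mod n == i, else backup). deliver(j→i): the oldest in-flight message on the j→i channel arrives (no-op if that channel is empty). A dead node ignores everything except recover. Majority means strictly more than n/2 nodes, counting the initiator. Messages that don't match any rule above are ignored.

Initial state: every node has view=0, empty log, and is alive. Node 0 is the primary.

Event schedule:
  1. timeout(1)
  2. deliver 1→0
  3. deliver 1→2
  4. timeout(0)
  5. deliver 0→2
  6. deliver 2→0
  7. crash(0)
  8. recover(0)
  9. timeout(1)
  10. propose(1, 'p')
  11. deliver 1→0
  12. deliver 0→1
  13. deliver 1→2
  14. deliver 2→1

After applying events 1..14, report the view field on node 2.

2

[1] timeout(1) → N1(prim v1 [-])
[2] deliver 1→0 → N0(back v1 [-])
[3] deliver 1→2 → N2(back v1 [-])
[4] timeout(0) → N0(back v2 [-])
[5] deliver 0→2 → N2(prim v2 [-])
[6] deliver 2→0 → ∅
[7] crash(0) → N0(✗back v2 [-])
[8] recover(0) → N0(back v2 [-])
[9] timeout(1) → N1(back v2 [-])
[10] propose(1,'p') → ∅
[11] deliver 1→0 → ∅
[12] deliver 0→1 → ∅
[13] deliver 1→2 → ∅
[14] deliver 2→1 → ∅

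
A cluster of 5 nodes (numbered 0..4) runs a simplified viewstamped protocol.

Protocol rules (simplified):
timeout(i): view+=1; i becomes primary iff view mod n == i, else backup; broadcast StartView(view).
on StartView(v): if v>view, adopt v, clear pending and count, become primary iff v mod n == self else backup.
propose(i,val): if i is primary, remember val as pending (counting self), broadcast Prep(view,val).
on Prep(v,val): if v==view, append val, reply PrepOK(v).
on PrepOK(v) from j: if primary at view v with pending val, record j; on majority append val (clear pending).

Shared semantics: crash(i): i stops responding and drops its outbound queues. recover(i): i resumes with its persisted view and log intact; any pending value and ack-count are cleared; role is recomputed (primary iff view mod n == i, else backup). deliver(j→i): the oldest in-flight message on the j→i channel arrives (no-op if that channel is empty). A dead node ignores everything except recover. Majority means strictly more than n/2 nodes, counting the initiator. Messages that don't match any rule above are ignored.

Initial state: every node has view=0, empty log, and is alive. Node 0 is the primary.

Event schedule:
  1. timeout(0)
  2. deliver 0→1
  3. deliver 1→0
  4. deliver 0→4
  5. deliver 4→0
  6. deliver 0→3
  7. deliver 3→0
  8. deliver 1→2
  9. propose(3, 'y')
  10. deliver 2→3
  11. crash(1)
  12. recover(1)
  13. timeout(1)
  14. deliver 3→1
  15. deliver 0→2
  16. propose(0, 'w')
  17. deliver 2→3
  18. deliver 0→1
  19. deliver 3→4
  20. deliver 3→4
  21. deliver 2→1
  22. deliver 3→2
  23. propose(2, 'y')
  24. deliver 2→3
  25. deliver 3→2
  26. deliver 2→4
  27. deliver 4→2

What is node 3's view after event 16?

1

e1 timeout(0): 0[back,v=1,-]
e2 deliver 0→1: 1[prim,v=1,-]
e3 deliver 1→0: ·
e4 deliver 0→4: 4[back,v=1,-]
e5 deliver 4→0: ·
e6 deliver 0→3: 3[back,v=1,-]
e7 deliver 3→0: ·
e8 deliver 1→2: ·
e9 propose(3,'y'): ·
e10 deliver 2→3: ·
e11 crash(1): 1[✗prim,v=1,-]
e12 recover(1): 1[prim,v=1,-]
e13 timeout(1): 1[back,v=2,-]
e14 deliver 3→1: ·
e15 deliver 0→2: 2[back,v=1,-]
e16 propose(0,'w'): ·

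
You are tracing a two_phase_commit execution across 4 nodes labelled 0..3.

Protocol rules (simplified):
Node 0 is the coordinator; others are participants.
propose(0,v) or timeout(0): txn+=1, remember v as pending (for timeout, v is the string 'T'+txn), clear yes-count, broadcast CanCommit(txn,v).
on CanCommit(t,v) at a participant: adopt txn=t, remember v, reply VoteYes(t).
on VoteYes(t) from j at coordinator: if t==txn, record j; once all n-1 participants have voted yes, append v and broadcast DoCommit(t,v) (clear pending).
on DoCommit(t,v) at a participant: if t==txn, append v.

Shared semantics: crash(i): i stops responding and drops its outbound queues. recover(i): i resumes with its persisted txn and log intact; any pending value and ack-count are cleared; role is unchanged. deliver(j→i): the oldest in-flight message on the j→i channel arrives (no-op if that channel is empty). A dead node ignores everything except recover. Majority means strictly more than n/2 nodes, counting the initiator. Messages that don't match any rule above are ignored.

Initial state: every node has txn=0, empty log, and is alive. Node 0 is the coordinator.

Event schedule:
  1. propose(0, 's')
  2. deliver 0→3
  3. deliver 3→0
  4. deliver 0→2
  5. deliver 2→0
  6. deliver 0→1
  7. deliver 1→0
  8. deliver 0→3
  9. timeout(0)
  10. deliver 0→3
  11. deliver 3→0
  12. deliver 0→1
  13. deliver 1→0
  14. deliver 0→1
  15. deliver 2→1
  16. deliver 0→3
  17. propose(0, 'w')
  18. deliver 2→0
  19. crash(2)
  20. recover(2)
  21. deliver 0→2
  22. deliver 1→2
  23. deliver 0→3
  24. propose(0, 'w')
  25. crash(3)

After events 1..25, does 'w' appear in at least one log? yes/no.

e1 propose(0,'s'): 0[coor,t=1,-]
e2 deliver 0→3: 3[part,t=1,-]
e3 deliver 3→0: ·
e4 deliver 0→2: 2[part,t=1,-]
e5 deliver 2→0: ·
e6 deliver 0→1: 1[part,t=1,-]
e7 deliver 1→0: 0[coor,t=1,s]
e8 deliver 0→3: 3[part,t=1,s]
e9 timeout(0): 0[coor,t=2,s]
e10 deliver 0→3: 3[part,t=2,s]
e11 deliver 3→0: ·
e12 deliver 0→1: 1[part,t=1,s]
e13 deliver 1→0: ·
e14 deliver 0→1: 1[part,t=2,s]
e15 deliver 2→1: ·
e16 deliver 0→3: ·
e17 propose(0,'w'): 0[coor,t=3,s]
e18 deliver 2→0: ·
e19 crash(2): 2[✗part,t=1,-]
e20 recover(2): 2[part,t=1,-]
e21 deliver 0→2: 2[part,t=1,s]
e22 deliver 1→2: ·
e23 deliver 0→3: 3[part,t=3,s]
e24 propose(0,'w'): 0[coor,t=4,s]
e25 crash(3): 3[✗part,t=3,s]

no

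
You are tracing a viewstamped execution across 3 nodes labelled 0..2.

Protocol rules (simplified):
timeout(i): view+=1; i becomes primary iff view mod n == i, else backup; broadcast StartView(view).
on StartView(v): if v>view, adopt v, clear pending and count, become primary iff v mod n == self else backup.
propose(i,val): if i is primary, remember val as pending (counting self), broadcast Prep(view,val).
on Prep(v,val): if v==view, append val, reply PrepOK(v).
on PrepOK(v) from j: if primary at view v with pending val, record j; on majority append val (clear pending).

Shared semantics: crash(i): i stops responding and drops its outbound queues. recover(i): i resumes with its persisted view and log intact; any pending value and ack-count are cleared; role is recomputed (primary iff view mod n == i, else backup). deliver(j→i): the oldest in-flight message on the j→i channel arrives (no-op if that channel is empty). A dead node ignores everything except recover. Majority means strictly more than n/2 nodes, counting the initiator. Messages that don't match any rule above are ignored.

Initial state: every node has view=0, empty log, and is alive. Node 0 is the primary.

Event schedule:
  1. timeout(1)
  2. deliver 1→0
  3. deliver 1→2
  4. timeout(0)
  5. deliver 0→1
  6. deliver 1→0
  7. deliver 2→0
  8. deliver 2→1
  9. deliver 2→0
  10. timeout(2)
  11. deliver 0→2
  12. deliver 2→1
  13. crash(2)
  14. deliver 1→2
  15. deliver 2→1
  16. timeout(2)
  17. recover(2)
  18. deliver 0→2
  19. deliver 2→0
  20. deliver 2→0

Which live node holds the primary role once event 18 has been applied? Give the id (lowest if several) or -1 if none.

[1] timeout(1) → N1(prim v1 [-])
[2] deliver 1→0 → N0(back v1 [-])
[3] deliver 1→2 → N2(back v1 [-])
[4] timeout(0) → N0(back v2 [-])
[5] deliver 0→1 → N1(back v2 [-])
[6] deliver 1→0 → ∅
[7] deliver 2→0 → ∅
[8] deliver 2→1 → ∅
[9] deliver 2→0 → ∅
[10] timeout(2) → N2(prim v2 [-])
[11] deliver 0→2 → ∅
[12] deliver 2→1 → ∅
[13] crash(2) → N2(✗prim v2 [-])
[14] deliver 1→2 → ∅
[15] deliver 2→1 → ∅
[16] timeout(2) → ∅
[17] recover(2) → N2(prim v2 [-])
[18] deliver 0→2 → ∅

2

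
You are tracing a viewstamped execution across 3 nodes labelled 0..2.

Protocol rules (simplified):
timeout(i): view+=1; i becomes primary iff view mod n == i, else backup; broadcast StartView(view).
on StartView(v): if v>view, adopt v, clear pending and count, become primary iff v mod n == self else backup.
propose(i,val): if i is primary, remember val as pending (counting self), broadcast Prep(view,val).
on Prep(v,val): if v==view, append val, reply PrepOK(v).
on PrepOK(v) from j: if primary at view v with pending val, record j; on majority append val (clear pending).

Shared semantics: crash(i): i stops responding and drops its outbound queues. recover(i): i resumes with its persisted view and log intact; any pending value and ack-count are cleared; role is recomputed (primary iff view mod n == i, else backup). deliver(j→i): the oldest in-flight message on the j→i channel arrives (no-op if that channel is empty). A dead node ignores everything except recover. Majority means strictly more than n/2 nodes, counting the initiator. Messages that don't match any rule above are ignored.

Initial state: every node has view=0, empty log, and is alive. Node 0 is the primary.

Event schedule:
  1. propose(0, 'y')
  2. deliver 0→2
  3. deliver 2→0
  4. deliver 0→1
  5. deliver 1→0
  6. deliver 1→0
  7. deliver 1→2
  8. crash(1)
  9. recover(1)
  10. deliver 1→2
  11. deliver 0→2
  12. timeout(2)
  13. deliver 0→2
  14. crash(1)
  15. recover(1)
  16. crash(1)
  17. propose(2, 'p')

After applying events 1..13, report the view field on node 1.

0

step 1 propose(0,'y'): —
step 2 deliver 0→2: 2={back,v=0,log=y}
step 3 deliver 2→0: 0={prim,v=0,log=y}
step 4 deliver 0→1: 1={back,v=0,log=y}
step 5 deliver 1→0: —
step 6 deliver 1→0: —
step 7 deliver 1→2: —
step 8 crash(1): 1={✗back,v=0,log=y}
step 9 recover(1): 1={back,v=0,log=y}
step 10 deliver 1→2: —
step 11 deliver 0→2: —
step 12 timeout(2): 2={back,v=1,log=y}
step 13 deliver 0→2: —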